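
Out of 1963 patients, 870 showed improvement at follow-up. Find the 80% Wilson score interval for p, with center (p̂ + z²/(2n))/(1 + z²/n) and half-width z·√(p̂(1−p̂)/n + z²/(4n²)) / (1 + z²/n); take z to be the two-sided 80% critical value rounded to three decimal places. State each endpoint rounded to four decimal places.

Here p̂ = 870/1963 = 0.44320 and z = 1.282 (z² = 1.643524).
Denominator 1 + z²/n = 1 + 1.643524/1963 = 1.000837.
Adjusted center: (0.44320 + z²/(2n))/1.000837 = 0.44325.
Radicand: p̂(1−p̂)/n + z²/(4n²) = 0.000125713 + 0.000000107 = 0.000125820.
Half-width = 1.282·√0.000125820/1.000837 = 0.01437.
Interval: 0.44325 ± 0.01437 → (0.4289, 0.4576).

(0.4289, 0.4576)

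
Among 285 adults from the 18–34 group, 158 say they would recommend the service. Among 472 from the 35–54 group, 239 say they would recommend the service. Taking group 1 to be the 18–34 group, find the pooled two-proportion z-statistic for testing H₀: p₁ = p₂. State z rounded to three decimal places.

z = 1.282

p̂₁ = 158/285 = 0.55439, p̂₂ = 239/472 = 0.50636.
Pooled p̂ = (158+239)/(285+472) = 397/757 = 0.52444.
Pooled SE = √[0.2494028·0.00562742] ≈ 0.037463.
z = 0.04803/0.037463 = 1.282.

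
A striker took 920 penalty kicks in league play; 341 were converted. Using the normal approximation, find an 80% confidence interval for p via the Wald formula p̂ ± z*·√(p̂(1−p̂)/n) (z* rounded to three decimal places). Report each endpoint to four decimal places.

Sample proportion p̂ = 341/920 = 0.37065.
Standard error of p̂: √(0.233269/920) = √0.000253553 = 0.015923.
The 80% critical value is z* = 1.282.
Margin of error: 1.282 × 0.015923 = 0.02041.
Interval: 0.37065 ± 0.02041 → (0.3502, 0.3911).

(0.3502, 0.3911)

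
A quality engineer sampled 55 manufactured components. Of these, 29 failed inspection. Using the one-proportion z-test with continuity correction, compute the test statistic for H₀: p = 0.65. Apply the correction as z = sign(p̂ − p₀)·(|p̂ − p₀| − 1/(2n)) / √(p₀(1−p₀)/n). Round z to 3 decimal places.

p̂ = 29/55 = 0.52727. p̂ − p₀ = -0.122727.
Continuity correction 1/(2n) = 1/110 = 0.009091.
Corrected numerator: |-0.122727| − 0.009091 = 0.113636.
Under H₀, SE = √(p₀(1−p₀)/n) = √(0.65·0.35/55) = √0.004136364 = 0.064315.
z = −0.113636/0.064315 = -1.767.

z = -1.767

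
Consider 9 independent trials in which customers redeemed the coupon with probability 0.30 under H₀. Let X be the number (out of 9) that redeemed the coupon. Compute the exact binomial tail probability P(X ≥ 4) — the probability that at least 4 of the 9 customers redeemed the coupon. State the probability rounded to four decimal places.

P = 0.2703

X is binomial with n = 9 and p = 0.30.
P(X ≥ 4) = Σ_{j=4}^{9} C(9,j)·0.30^j·0.70^{9−j}.
= 0.171532 + 0.073514 + 0.021004 + 0.003858 + 0.000413 + 0.000020 = 0.2703.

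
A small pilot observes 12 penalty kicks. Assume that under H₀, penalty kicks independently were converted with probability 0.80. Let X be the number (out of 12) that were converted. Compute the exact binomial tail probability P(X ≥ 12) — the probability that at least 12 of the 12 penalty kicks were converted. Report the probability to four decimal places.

P = 0.0687

X ~ Binomial(n=12, p=0.80).
P(X ≥ 12) = C(12,12)·0.80^12·0.20^0.
= 0.068719 = 0.0687.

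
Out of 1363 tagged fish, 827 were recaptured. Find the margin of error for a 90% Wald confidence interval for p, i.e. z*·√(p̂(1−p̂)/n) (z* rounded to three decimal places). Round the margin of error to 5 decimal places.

Sample proportion p̂ = 827/1363 = 0.60675.
SE(p̂) = √(0.60675·0.39325/1363) = 0.013231.
The 90% critical value is z* = 1.645.
So ME = 0.02176.

ME = 0.02176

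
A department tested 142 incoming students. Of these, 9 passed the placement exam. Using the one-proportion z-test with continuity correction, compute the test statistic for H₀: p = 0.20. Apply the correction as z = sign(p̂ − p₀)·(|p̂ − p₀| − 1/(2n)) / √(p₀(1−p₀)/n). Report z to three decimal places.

z = -3.965

Sample proportion p̂ = 9/142 = 0.06338. p̂ − p₀ = -0.136620.
1/(2n) = 0.003521.
Corrected numerator: |-0.136620| − 0.003521 = 0.133099.
SE₀ = √(0.20·0.80/142) = 0.033567.
z = −0.133099/0.033567 = -3.965.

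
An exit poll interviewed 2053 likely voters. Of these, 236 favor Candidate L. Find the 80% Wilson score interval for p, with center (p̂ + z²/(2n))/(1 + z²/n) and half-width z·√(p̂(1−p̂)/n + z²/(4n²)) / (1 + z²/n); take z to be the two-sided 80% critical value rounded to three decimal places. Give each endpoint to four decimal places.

(0.1062, 0.1243)

Here p̂ = 236/2053 = 0.11495 and z = 1.282 (z² = 1.643524).
Denominator 1 + z²/n = 1 + 1.643524/2053 = 1.000801.
Center = (0.11495 + 0.000400)/1.000801 = 0.11526.
Radicand: p̂(1−p̂)/n + z²/(4n²) = 0.000049556 + 0.000000097 = 0.000049653.
Half-width = z·√(radicand)/denom = 1.282·0.007047/1.000801 = 0.00903.
Interval: 0.11526 ± 0.00903 → (0.1062, 0.1243).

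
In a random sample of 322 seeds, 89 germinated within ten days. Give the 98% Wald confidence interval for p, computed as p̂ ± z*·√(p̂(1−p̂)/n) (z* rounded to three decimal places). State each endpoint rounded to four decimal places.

(0.2184, 0.3344)

p̂ = 89/322 = 0.27640.
Standard error of p̂: √(0.200002/322) = √0.000621124 = 0.024922.
For 98% confidence, z* = 2.326.
Margin = 2.326·0.024922 = 0.05797.
So the interval runs from 0.2184 to 0.3344.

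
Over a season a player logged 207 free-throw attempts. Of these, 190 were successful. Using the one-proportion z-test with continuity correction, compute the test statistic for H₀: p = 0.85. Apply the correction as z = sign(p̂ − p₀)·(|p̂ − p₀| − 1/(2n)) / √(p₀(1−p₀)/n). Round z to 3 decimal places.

The sample proportion is 190/207 = 0.91787. p̂ − p₀ = 0.067874.
Continuity correction 1/(2n) = 1/414 = 0.002415.
Corrected numerator: |0.067874| − 0.002415 = 0.065459.
Under H₀, SE = √(p₀(1−p₀)/n) = √(0.85·0.15/207) = √0.000615942 = 0.024818.
z = +0.065459/0.024818 = 2.638.

z = 2.638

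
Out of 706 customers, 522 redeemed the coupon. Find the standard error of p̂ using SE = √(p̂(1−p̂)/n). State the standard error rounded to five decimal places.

SE = 0.01652

The sample proportion is 522/706 = 0.73938.
p̂(1−p̂) = 0.192697.
Dividing by n and taking the root: √0.000272942 = 0.01652.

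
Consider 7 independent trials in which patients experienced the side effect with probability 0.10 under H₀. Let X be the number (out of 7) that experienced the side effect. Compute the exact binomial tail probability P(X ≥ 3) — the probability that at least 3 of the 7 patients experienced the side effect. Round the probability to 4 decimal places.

P = 0.0257

X ~ Binomial(n=7, p=0.10).
P(X ≥ 3) = Σ_{j=3}^{7} C(7,j)·0.10^j·0.90^{7−j}.
= 0.022964 + 0.002552 + 0.000170 + 0.000006 + 0.000000 = 0.0257.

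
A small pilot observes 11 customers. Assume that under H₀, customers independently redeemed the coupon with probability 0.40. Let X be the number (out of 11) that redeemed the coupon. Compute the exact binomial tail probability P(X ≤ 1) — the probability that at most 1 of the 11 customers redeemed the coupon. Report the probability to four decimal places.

P = 0.0302

X ~ Binomial(n=11, p=0.40).
P(X ≤ 1) = C(11,0)·0.40^0·0.60^11 + C(11,1)·0.40^1·0.60^10.
= 0.003628 + 0.026605 = 0.0302.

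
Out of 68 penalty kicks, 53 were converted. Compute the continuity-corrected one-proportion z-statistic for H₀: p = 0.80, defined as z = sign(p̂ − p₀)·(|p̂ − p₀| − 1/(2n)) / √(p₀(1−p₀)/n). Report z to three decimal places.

Sample proportion p̂ = 53/68 = 0.77941. p̂ − p₀ = -0.020588.
Continuity correction 1/(2n) = 1/136 = 0.007353.
Corrected numerator: |-0.020588| − 0.007353 = 0.013235.
Null standard error: √(0.80·0.20/68) = √0.002352941 = 0.048507.
z = (−)0.013235/0.048507 = -0.273.

z = -0.273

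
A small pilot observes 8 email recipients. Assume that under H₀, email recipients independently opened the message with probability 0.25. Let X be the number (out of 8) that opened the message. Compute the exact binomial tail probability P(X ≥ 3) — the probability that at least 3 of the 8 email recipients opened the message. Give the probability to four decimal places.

P = 0.3215

X is binomial with n = 8 and p = 0.25.
P(X ≥ 3) = Σ_{j=3}^{8} C(8,j)·0.25^j·0.75^{8−j}.
= 0.207642 + 0.086517 + 0.023071 + 0.003845 + 0.000366 + 0.000015 = 0.3215.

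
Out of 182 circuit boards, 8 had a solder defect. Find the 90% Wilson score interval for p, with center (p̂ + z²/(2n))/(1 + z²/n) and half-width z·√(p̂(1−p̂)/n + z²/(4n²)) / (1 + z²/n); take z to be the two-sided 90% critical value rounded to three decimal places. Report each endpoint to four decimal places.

(0.0249, 0.0763)

p̂ = 8/182 = 0.04396; z = 1.645, so z² = 2.706025.
Denominator 1 + z²/n = 1 + 2.706025/182 = 1.014868.
Center = (0.04396 + 0.007434)/1.014868 = 0.05064.
Radicand: p̂(1−p̂)/n + z²/(4n²) = 0.000230901 + 0.000020423 = 0.000251324.
Half-width = 1.645·√0.000251324/1.014868 = 0.02570.
So the interval runs from 0.0249 to 0.0763.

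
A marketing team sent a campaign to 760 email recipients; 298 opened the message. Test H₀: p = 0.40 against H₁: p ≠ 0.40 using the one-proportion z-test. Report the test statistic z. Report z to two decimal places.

z = -0.44

With x = 298 successes in n = 760, p̂ = 0.39211.
SE₀ = √(0.40·0.60/760) = 0.017770.
z = (p̂ − p₀)/SE = (0.39211 − 0.40)/0.017770 = -0.44.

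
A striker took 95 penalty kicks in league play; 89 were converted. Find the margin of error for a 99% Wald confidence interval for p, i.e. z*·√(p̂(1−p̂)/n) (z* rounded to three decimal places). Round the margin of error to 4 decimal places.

With x = 89 successes in n = 95, p̂ = 0.93684.
SE = √(p̂(1−p̂)/n) = √(0.059169/95) = 0.024957.
For 99% confidence, z* = 2.576.
So ME = 0.0643.

ME = 0.0643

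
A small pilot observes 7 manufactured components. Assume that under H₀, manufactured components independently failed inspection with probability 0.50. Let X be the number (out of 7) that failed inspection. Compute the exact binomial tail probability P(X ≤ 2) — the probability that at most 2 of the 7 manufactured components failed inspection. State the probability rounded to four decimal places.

P = 0.2266

X ~ Binomial(n=7, p=0.50).
P(X ≤ 2) = C(7,0)·0.50^0·0.50^7 + C(7,1)·0.50^1·0.50^6 + C(7,2)·0.50^2·0.50^5.
= 0.007812 + 0.054688 + 0.164062 = 0.2266.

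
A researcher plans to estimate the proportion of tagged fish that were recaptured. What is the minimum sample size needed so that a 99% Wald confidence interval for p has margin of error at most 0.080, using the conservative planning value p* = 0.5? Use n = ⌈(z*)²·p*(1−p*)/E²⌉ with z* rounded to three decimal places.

n = 260

The 99% critical value is z* = 2.576.
p*(1−p*) = 0.2500.
Required n before rounding: 6.635776 × 0.2500 / 0.080² = 259.210.
⌈259.210⌉ = 260.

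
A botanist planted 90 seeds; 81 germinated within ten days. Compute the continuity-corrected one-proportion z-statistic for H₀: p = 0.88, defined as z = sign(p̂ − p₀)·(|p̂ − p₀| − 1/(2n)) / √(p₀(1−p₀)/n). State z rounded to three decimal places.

z = 0.422

The sample proportion is 81/90 = 0.90000. p̂ − p₀ = 0.020000.
1/(2n) = 0.005556.
Corrected numerator: |0.020000| − 0.005556 = 0.014444.
SE₀ = √(0.88·0.12/90) = 0.034254.
z = +0.014444/0.034254 = 0.422.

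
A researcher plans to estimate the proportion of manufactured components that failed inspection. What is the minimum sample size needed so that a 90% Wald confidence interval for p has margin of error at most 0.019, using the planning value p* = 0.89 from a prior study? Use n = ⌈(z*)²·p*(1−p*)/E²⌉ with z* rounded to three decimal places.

n = 734

The 90% critical value is z* = 1.645.
p*(1−p*) = 0.0979.
(z*)²·p*(1−p*)/E² = 2.706025·0.0979/0.000361 = 733.850.
⌈733.850⌉ = 734.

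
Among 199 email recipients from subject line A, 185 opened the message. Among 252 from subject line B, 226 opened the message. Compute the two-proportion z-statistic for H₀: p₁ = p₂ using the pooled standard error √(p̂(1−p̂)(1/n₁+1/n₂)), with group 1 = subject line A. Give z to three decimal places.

z = 1.217

Sample proportions: p̂₁ = 185/199 = 0.92965 and p̂₂ = 226/252 = 0.89683.
Pooling: p̂ = 411/451 = 0.91131.
SE = √[p̂(1−p̂)(1/n₁+1/n₂)] = √[0.91131·0.08869·(1/199+1/252)] ≈ 0.026961.
z = (p̂₁ − p̂₂)/SE = (0.92965 − 0.89683)/0.026961 = 0.03282/0.026961 = 1.217.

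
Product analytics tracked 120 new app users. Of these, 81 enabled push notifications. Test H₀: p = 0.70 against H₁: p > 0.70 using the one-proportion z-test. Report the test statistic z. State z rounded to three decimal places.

With x = 81 successes in n = 120, p̂ = 0.67500.
Under H₀, SE = √(p₀(1−p₀)/n) = √(0.70·0.30/120) = √0.001750000 = 0.041833.
z = (0.67500 − 0.70)/0.041833 = -0.02500/0.041833 = -0.598.

z = -0.598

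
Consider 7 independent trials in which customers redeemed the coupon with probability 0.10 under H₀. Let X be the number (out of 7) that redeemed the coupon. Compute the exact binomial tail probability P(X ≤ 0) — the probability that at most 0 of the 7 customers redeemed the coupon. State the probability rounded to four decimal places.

P = 0.4783

X ~ Binomial(n=7, p=0.10).
P(X ≤ 0) = C(7,0)·0.10^0·0.90^7.
= 0.478297 = 0.4783.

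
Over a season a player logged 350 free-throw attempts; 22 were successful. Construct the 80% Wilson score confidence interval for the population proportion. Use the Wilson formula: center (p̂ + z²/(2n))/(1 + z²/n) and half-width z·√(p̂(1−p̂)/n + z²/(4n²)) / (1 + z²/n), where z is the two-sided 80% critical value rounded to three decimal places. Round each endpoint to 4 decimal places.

p̂ = 22/350 = 0.06286; z = 1.282, so z² = 1.643524.
1 + z²/n = 1.004696.
Center = (0.06286 + 0.002348)/1.004696 = 0.06490.
Radicand: p̂(1−p̂)/n + z²/(4n²) = 0.000168303 + 0.000003354 = 0.000171657.
Half-width = 1.282·√0.000171657/1.004696 = 0.01672.
CI: 0.06490 ± 0.01672 = (0.0482, 0.0816).

(0.0482, 0.0816)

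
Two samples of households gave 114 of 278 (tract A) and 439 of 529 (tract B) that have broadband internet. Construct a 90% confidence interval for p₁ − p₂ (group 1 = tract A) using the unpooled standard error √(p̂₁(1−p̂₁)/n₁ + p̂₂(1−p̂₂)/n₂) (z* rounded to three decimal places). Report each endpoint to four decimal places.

(-0.4753, -0.3643)

p̂₁ = 114/278 = 0.41007, p̂₂ = 439/529 = 0.82987; p̂₁ − p̂₂ = -0.41980.
SE = √(0.000870190 + 0.000266895) = √0.001137085 = 0.033721.
The 90% critical value is z* = 1.645. Margin = 1.645·0.033721 = 0.05547.
CI: -0.41980 ± 0.05547 = (-0.4753, -0.3643).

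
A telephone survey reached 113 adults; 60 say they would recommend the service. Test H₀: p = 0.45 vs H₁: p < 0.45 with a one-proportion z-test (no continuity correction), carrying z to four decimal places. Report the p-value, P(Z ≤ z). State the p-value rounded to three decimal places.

p-value = 0.958

The sample proportion is 60/113 = 0.53097.
Null standard error: √(0.45·0.55/113) = √0.002190265 = 0.046800.
Test statistic (full precision, shown to 4 dp): z = (60/113 − 0.45)/SE₀ ≈ 1.7302.
p-value = P(Z ≤ z) with z = 1.7302 → 0.958.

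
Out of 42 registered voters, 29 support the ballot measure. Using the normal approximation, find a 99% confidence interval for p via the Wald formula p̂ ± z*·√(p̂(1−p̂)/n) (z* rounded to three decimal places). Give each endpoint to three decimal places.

(0.507, 0.874)

Sample proportion p̂ = 29/42 = 0.69048.
SE(p̂) = √(0.69048·0.30952/42) = 0.071334.
z* = 2.576 at the 99% level.
Margin of error: 2.576 × 0.071334 = 0.18376.
Interval: 0.69048 ± 0.18376 → (0.507, 0.874).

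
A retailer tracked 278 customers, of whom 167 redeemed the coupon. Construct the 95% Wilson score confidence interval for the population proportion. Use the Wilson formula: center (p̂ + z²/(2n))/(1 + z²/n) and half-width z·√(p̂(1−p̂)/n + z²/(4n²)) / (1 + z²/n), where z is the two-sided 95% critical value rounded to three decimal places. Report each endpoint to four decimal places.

Here p̂ = 167/278 = 0.60072 and z = 1.960 (z² = 3.841600).
Denominator 1 + z²/n = 1 + 3.841600/278 = 1.013819.
Center = (0.60072 + 0.006909)/1.013819 = 0.59935.
Radicand: p̂(1−p̂)/n + z²/(4n²) = 0.000862790 + 0.000012427 = 0.000875217.
Half-width = 1.960·√0.000875217/1.013819 = 0.05719.
So the interval runs from 0.5422 to 0.6565.

(0.5422, 0.6565)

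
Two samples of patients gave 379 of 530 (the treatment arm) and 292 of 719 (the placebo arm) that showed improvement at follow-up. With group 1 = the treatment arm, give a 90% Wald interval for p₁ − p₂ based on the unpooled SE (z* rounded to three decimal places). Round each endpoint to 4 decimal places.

(0.2648, 0.3531)

p̂₁ = 0.71509, p̂₂ = 0.40612, so the observed difference is 0.30897.
Unpooled SE = √(p̂₁(1−p̂₁)/n₁ + p̂₂(1−p̂₂)/n₂) = √(0.000384405 + 0.000335447) = 0.026830.
For 90% confidence, z* = 1.645. Margin = 1.645·0.026830 = 0.04414.
So the interval runs from 0.2648 to 0.3531.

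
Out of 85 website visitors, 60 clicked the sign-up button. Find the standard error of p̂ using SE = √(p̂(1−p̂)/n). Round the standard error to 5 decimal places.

SE = 0.04942

The sample proportion is 60/85 = 0.70588.
p̂(1−p̂) = 0.70588·0.29412 = 0.207613.
SE = √(0.207613/85) = 0.04942.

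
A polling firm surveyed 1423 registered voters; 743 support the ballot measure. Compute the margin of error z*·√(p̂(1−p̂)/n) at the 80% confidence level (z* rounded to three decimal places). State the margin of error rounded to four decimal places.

The sample proportion is 743/1423 = 0.52214.
Standard error of p̂: √(0.249510/1423) = √0.000175341 = 0.013242.
The 80% critical value is z* = 1.282.
So ME = 0.0170.

ME = 0.0170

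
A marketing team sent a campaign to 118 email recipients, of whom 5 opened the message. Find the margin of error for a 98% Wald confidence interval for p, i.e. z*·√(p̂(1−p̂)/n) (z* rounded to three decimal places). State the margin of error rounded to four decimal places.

ME = 0.0431

Sample proportion p̂ = 5/118 = 0.04237.
SE(p̂) = √(0.04237·0.95763/118) = 0.018544.
For 98% confidence, z* = 2.326.
Margin of error = z*·SE = 2.326 × 0.018544 = 0.0431.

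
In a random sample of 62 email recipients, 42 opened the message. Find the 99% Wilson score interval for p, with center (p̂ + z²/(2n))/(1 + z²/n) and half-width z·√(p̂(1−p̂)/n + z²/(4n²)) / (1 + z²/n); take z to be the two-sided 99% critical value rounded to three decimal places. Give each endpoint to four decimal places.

p̂ = 42/62 = 0.67742; z = 2.576, so z² = 6.635776.
Denominator 1 + z²/n = 1 + 6.635776/62 = 1.107029.
Adjusted center: (0.67742 + z²/(2n))/1.107029 = 0.66027.
Radicand: p̂(1−p̂)/n + z²/(4n²) = 0.003524554 + 0.000431567 = 0.003956121.
Half-width = z·√(radicand)/denom = 2.576·0.062898/1.107029 = 0.14636.
So the interval runs from 0.5139 to 0.8066.

(0.5139, 0.8066)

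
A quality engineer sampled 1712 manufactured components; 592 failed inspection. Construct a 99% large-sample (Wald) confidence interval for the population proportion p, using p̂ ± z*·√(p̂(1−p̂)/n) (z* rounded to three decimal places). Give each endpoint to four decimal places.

With x = 592 successes in n = 1712, p̂ = 0.34579.
SE(p̂) = √(0.34579·0.65421/1712) = 0.011495.
For 99% confidence, z* = 2.576.
Margin = 2.576·0.011495 = 0.02961.
CI: 0.34579 ± 0.02961 = (0.3162, 0.3754).

(0.3162, 0.3754)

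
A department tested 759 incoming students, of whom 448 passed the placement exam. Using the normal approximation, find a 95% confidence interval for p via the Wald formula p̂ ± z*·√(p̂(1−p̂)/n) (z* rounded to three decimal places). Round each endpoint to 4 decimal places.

(0.5553, 0.6252)

p̂ = 448/759 = 0.59025.
SE = √(p̂(1−p̂)/n) = √(0.241855/759) = 0.017851.
The 95% critical value is z* = 1.960.
Margin = 1.960·0.017851 = 0.03499.
CI: 0.59025 ± 0.03499 = (0.5553, 0.6252).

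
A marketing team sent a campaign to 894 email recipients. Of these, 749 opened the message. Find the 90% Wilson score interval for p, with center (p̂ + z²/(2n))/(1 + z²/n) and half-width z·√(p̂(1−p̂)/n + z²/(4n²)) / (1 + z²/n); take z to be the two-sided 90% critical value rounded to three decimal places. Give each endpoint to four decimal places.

p̂ = 749/894 = 0.83781; z = 1.645, so z² = 2.706025.
Denominator 1 + z²/n = 1 + 2.706025/894 = 1.003027.
Adjusted center: (0.83781 + z²/(2n))/1.003027 = 0.83679.
Radicand: p̂(1−p̂)/n + z²/(4n²) = 0.000151998 + 0.000000846 = 0.000152844.
Half-width = z·√(radicand)/denom = 1.645·0.012363/1.003027 = 0.02028.
Interval: 0.83679 ± 0.02028 → (0.8165, 0.8571).

(0.8165, 0.8571)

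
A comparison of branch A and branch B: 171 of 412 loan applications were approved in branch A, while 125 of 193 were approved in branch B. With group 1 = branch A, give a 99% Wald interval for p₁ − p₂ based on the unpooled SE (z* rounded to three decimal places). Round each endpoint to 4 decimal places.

(-0.3410, -0.1242)

p̂₁ = 171/412 = 0.41505, p̂₂ = 125/193 = 0.64767; p̂₁ − p̂₂ = -0.23262.
Unpooled SE = √(p̂₁(1−p̂₁)/n₁ + p̂₂(1−p̂₂)/n₂) = √(0.000589280 + 0.001182353) = 0.042091.
The 99% critical value is z* = 2.576. Margin = 2.576·0.042091 = 0.10843.
So the interval runs from -0.3410 to -0.1242.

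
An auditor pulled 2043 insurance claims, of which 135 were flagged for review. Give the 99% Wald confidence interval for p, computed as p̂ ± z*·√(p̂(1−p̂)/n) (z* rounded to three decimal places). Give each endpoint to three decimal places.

(0.052, 0.080)

With x = 135 successes in n = 2043, p̂ = 0.06608.
Standard error of p̂: √(0.061713/2043) = √0.000030207 = 0.005496.
The 99% critical value is z* = 2.576.
Margin of error: 2.576 × 0.005496 = 0.01416.
So the interval runs from 0.052 to 0.080.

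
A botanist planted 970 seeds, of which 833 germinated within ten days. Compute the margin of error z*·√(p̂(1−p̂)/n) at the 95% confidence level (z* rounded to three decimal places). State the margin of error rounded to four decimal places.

ME = 0.0219

With x = 833 successes in n = 970, p̂ = 0.85876.
Standard error of p̂: √(0.121289/970) = √0.000125040 = 0.011182.
For 95% confidence, z* = 1.960.
ME = 1.960·0.011182 = 0.0219.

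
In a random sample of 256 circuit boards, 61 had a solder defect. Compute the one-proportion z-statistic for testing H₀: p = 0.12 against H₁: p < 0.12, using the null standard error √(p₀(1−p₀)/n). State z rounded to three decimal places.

With x = 61 successes in n = 256, p̂ = 0.23828.
Under H₀, SE = √(p₀(1−p₀)/n) = √(0.12·0.88/256) = √0.000412500 = 0.020310.
z = (p̂ − p₀)/SE = (0.23828 − 0.12)/0.020310 = 5.824.

z = 5.824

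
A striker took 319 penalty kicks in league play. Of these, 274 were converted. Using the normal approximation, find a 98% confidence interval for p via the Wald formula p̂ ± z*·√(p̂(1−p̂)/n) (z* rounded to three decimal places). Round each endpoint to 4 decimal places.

(0.8136, 0.9043)

The sample proportion is 274/319 = 0.85893.
SE(p̂) = √(0.85893·0.14107/319) = 0.019489.
z* = 2.326 at the 98% level.
Margin = 2.326·0.019489 = 0.04533.
So the interval runs from 0.8136 to 0.9043.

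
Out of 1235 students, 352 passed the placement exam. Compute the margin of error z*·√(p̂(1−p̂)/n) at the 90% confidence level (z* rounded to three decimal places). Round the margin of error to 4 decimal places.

Sample proportion p̂ = 352/1235 = 0.28502.
Standard error of p̂: √(0.203784/1235) = √0.000165007 = 0.012846.
z* = 1.645 at the 90% level.
ME = 1.645·0.012846 = 0.0211.

ME = 0.0211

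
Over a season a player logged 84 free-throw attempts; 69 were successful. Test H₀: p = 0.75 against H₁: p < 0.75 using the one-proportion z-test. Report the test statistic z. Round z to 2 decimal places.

Sample proportion p̂ = 69/84 = 0.82143.
Null standard error: √(0.75·0.25/84) = √0.002232143 = 0.047246.
z = (0.82143 − 0.75)/0.047246 = 0.07143/0.047246 = 1.51.

z = 1.51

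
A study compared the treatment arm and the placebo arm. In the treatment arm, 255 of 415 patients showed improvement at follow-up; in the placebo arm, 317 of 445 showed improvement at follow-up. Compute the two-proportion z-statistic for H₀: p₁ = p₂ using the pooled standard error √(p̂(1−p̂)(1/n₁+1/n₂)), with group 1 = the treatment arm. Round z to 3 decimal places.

Sample proportions: p̂₁ = 255/415 = 0.61446 and p̂₂ = 317/445 = 0.71236.
Pooled p̂ = (255+317)/(415+445) = 572/860 = 0.66512.
SE = √[p̂(1−p̂)(1/n₁+1/n₂)] = √[0.66512·0.33488·(1/415+1/445)] ≈ 0.032206.
z = -0.09790/0.032206 = -3.040.

z = -3.040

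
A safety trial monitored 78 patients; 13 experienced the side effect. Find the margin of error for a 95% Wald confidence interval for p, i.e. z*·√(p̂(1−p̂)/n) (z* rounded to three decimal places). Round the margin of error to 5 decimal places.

ME = 0.08271

Sample proportion p̂ = 13/78 = 0.16667.
SE(p̂) = √(0.16667·0.83333/78) = 0.042197.
For 95% confidence, z* = 1.960.
Margin of error = z*·SE = 1.960 × 0.042197 = 0.08271.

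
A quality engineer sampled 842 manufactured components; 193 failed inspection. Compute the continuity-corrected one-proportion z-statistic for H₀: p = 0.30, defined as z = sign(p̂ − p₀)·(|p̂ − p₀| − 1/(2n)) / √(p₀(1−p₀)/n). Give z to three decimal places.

Sample proportion p̂ = 193/842 = 0.22922. p̂ − p₀ = -0.070784.
Continuity correction 1/(2n) = 1/1684 = 0.000594.
Corrected numerator: |-0.070784| − 0.000594 = 0.070190.
Under H₀, SE = √(p₀(1−p₀)/n) = √(0.30·0.70/842) = √0.000249406 = 0.015793.
z = (−)0.070190/0.015793 = -4.444.

z = -4.444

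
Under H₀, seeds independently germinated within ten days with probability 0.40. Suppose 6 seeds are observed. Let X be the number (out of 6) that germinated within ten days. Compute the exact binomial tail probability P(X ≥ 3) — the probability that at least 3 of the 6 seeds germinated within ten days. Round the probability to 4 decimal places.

X ~ Binomial(n=6, p=0.40).
P(X ≥ 3) = C(6,3)·0.40^3·0.60^3 + C(6,4)·0.40^4·0.60^2 + C(6,5)·0.40^5·0.60^1 + C(6,6)·0.40^6·0.60^0.
= 0.276480 + 0.138240 + 0.036864 + 0.004096 = 0.4557.

P = 0.4557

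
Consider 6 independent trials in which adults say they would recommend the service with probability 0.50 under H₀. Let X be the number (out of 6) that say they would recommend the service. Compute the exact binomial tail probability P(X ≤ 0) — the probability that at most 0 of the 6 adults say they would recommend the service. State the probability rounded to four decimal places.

P = 0.0156

X ~ Binomial(n=6, p=0.50).
P(X ≤ 0) = C(6,0)·0.50^0·0.50^6.
= 0.015625 = 0.0156.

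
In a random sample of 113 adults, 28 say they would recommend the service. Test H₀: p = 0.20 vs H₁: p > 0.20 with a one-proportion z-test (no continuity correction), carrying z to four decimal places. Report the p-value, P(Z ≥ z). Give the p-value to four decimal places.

p̂ = 28/113 = 0.24779.
SE₀ = √(0.20·0.80/113) = 0.037629.
Test statistic (full precision, shown to 4 dp): z = (28/113 − 0.20)/SE₀ ≈ 1.2700.
From the standard normal, P(Z ≥ z) = 0.1020.

p-value = 0.1020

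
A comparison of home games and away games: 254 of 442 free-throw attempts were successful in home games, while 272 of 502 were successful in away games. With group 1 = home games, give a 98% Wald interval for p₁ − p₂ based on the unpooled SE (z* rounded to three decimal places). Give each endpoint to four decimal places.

p̂₁ = 0.57466, p̂₂ = 0.54183, so the observed difference is 0.03283.
SE = √(0.000553000 + 0.000494522) = √0.001047522 = 0.032365.
z* = 2.326 at the 98% level. Margin = 2.326·0.032365 = 0.07528.
CI: 0.03283 ± 0.07528 = (-0.0425, 0.1081).

(-0.0425, 0.1081)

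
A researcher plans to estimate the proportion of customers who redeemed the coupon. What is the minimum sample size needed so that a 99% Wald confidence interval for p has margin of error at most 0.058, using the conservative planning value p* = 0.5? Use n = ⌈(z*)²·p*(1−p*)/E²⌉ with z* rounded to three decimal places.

For 99% confidence, z* = 2.576.
p*(1−p*) = 0.50·0.50 = 0.2500.
(z*)²·p*(1−p*)/E² = 6.635776·0.2500/0.003364 = 493.146.
⌈493.146⌉ = 494.

n = 494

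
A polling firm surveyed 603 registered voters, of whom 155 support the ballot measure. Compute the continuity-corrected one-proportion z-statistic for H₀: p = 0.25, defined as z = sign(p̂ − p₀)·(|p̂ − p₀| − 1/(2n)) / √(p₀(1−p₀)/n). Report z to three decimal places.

With x = 155 successes in n = 603, p̂ = 0.25705. p̂ − p₀ = 0.007048.
1/(2n) = 0.000829.
Corrected numerator: |0.007048| − 0.000829 = 0.006219.
SE₀ = √(0.25·0.75/603) = 0.017634.
z = +0.006219/0.017634 = 0.353.

z = 0.353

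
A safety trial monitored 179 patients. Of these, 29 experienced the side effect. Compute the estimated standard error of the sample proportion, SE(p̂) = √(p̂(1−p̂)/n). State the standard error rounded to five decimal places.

The sample proportion is 29/179 = 0.16201.
p̂(1−p̂) = 0.16201·0.83799 = 0.135763.
SE = √(0.135763/179) = 0.02754.

SE = 0.02754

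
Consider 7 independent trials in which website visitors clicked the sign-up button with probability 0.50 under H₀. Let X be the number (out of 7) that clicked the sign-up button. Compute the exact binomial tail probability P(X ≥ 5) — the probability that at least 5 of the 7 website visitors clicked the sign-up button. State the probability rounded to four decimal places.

P = 0.2266

X is binomial with n = 7 and p = 0.50.
P(X ≥ 5) = C(7,5)·0.50^5·0.50^2 + C(7,6)·0.50^6·0.50^1 + C(7,7)·0.50^7·0.50^0.
= 0.164062 + 0.054688 + 0.007812 = 0.2266.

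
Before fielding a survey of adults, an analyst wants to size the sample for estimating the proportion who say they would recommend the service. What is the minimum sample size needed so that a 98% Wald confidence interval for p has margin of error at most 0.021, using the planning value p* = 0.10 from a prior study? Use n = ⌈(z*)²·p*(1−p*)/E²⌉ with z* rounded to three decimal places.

n = 1105

The 98% critical value is z* = 2.326.
p*(1−p*) = 0.0900.
Required n before rounding: 5.410276 × 0.0900 / 0.021² = 1104.138.
Rounding up, n = 1105.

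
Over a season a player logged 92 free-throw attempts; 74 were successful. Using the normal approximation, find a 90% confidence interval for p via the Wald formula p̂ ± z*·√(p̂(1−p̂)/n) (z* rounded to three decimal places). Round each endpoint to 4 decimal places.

With x = 74 successes in n = 92, p̂ = 0.80435.
Standard error of p̂: √(0.157372/92) = √0.001710570 = 0.041359.
z* = 1.645 at the 90% level.
Margin = 1.645·0.041359 = 0.06804.
So the interval runs from 0.7363 to 0.8724.

(0.7363, 0.8724)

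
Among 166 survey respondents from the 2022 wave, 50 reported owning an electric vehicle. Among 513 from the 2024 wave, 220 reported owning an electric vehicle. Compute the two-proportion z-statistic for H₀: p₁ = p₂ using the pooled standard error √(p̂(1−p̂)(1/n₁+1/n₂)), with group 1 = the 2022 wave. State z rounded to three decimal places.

z = -2.921

Sample proportions: p̂₁ = 50/166 = 0.30120 and p̂₂ = 220/513 = 0.42885.
Pooling: p̂ = 270/679 = 0.39764.
SE = √[p̂(1−p̂)(1/n₁+1/n₂)] = √[0.39764·0.60236·(1/166+1/513)] ≈ 0.043701.
z = -0.12765/0.043701 = -2.921.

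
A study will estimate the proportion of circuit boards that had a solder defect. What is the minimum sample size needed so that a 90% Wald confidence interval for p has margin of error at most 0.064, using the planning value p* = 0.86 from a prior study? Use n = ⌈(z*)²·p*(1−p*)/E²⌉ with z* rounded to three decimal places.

The 90% critical value is z* = 1.645.
p*(1−p*) = 0.1204.
Required n before rounding: 2.706025 × 0.1204 / 0.064² = 79.542.
Rounding up, n = 80.

n = 80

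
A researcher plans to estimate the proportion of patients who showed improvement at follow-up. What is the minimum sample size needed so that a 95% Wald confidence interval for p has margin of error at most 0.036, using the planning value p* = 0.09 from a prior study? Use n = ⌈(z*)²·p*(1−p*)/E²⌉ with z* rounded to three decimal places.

The 95% critical value is z* = 1.960.
p*(1−p*) = 0.09·0.91 = 0.0819.
Required n before rounding: 3.841600 × 0.0819 / 0.036² = 242.768.
Rounding up, n = 243.

n = 243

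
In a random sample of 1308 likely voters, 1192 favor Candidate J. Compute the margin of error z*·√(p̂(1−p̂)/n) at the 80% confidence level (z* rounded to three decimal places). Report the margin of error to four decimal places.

Sample proportion p̂ = 1192/1308 = 0.91131.
SE(p̂) = √(0.91131·0.08869/1308) = 0.007861.
The 80% critical value is z* = 1.282.
ME = 1.282·0.007861 = 0.0101.

ME = 0.0101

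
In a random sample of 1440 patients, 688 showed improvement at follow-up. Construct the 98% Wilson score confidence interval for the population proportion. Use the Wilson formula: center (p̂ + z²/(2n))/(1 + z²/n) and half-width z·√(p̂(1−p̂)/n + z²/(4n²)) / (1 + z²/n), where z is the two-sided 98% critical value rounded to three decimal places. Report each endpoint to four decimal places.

p̂ = 688/1440 = 0.47778; z = 2.326, so z² = 5.410276.
1 + z²/n = 1.003757.
Adjusted center: (0.47778 + z²/(2n))/1.003757 = 0.47786.
Radicand: p̂(1−p̂)/n + z²/(4n²) = 0.000173268 + 0.000000652 = 0.000173920.
Half-width = 2.326·√0.000173920/1.003757 = 0.03056.
So the interval runs from 0.4473 to 0.5084.

(0.4473, 0.5084)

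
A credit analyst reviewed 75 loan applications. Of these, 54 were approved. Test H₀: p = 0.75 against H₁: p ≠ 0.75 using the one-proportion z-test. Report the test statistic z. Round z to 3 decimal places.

p̂ = 54/75 = 0.72000.
Null standard error: √(0.75·0.25/75) = √0.002500000 = 0.050000.
z = (p̂ − p₀)/SE = (0.72000 − 0.75)/0.050000 = -0.600.

z = -0.600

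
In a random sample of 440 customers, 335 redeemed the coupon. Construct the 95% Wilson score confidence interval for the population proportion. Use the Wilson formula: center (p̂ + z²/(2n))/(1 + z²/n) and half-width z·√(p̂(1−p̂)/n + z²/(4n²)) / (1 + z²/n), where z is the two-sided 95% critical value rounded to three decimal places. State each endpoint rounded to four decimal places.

(0.7194, 0.7988)

Here p̂ = 335/440 = 0.76136 and z = 1.960 (z² = 3.841600).
1 + z²/n = 1.008731.
Adjusted center: (0.76136 + z²/(2n))/1.008731 = 0.75910.
Radicand: p̂(1−p̂)/n + z²/(4n²) = 0.000412930 + 0.000004961 = 0.000417891.
Half-width = 1.960·√0.000417891/1.008731 = 0.03972.
Interval: 0.75910 ± 0.03972 → (0.7194, 0.7988).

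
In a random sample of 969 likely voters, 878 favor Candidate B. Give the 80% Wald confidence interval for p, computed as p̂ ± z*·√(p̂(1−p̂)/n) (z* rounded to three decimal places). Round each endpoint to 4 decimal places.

p̂ = 878/969 = 0.90609.
Standard error of p̂: √(0.085092/969) = √0.000087814 = 0.009371.
For 80% confidence, z* = 1.282.
Margin of error: 1.282 × 0.009371 = 0.01201.
Interval: 0.90609 ± 0.01201 → (0.8941, 0.9181).

(0.8941, 0.9181)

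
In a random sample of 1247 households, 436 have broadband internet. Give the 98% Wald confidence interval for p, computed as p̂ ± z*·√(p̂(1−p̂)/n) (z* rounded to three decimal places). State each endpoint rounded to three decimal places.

Sample proportion p̂ = 436/1247 = 0.34964.
SE(p̂) = √(0.34964·0.65036/1247) = 0.013504.
For 98% confidence, z* = 2.326.
Margin of error: 2.326 × 0.013504 = 0.03141.
CI: 0.34964 ± 0.03141 = (0.318, 0.381).

(0.318, 0.381)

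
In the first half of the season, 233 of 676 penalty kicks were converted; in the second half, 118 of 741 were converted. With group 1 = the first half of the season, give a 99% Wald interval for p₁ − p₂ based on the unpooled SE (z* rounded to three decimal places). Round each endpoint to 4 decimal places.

(0.1270, 0.2439)

p̂₁ = 233/676 = 0.34467, p̂₂ = 118/741 = 0.15924; p̂₁ − p̂₂ = 0.18543.
Unpooled SE = √(p̂₁(1−p̂₁)/n₁ + p̂₂(1−p̂₂)/n₂) = √(0.000334133 + 0.000180682) = 0.022690.
z* = 2.576 at the 99% level. Margin = 2.576·0.022690 = 0.05845.
CI: 0.18543 ± 0.05845 = (0.1270, 0.2439).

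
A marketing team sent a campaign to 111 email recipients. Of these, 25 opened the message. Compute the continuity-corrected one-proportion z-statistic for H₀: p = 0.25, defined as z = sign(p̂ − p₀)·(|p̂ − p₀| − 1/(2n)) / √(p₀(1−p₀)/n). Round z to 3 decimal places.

Sample proportion p̂ = 25/111 = 0.22523. p̂ − p₀ = -0.024775.
1/(2n) = 0.004505.
Corrected numerator: |-0.024775| − 0.004505 = 0.020270.
Null standard error: √(0.25·0.75/111) = √0.001689189 = 0.041100.
z = (−)0.020270/0.041100 = -0.493.

z = -0.493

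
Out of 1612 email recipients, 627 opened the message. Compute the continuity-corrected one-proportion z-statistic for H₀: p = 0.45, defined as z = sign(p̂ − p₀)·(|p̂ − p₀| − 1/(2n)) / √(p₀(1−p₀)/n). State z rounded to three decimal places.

z = -4.901

p̂ = 627/1612 = 0.38896. p̂ − p₀ = -0.061042.
1/(2n) = 0.000310.
Corrected numerator: |-0.061042| − 0.000310 = 0.060732.
Under H₀, SE = √(p₀(1−p₀)/n) = √(0.45·0.55/1612) = √0.000153536 = 0.012391.
z = (−)0.060732/0.012391 = -4.901.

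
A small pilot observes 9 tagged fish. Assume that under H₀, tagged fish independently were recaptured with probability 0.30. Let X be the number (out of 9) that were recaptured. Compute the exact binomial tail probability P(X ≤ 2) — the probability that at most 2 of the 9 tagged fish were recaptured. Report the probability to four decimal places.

X is binomial with n = 9 and p = 0.30.
P(X ≤ 2) = C(9,0)·0.30^0·0.70^9 + C(9,1)·0.30^1·0.70^8 + C(9,2)·0.30^2·0.70^7.
= 0.040354 + 0.155650 + 0.266828 = 0.4628.

P = 0.4628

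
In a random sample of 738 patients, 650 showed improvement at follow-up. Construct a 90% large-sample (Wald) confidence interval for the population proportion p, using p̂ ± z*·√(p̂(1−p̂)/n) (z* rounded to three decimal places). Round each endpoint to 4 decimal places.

(0.8611, 0.9004)

The sample proportion is 650/738 = 0.88076.
Standard error of p̂: √(0.105023/738) = √0.000142307 = 0.011929.
z* = 1.645 at the 90% level.
Margin of error: 1.645 × 0.011929 = 0.01962.
CI: 0.88076 ± 0.01962 = (0.8611, 0.9004).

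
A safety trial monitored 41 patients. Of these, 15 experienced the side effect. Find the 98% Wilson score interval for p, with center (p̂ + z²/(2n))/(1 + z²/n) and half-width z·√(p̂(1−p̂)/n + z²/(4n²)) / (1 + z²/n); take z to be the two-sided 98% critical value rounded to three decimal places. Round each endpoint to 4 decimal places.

(0.2163, 0.5467)

p̂ = 15/41 = 0.36585; z = 2.326, so z² = 5.410276.
Denominator 1 + z²/n = 1 + 5.410276/41 = 1.131958.
Center = (0.36585 + 0.065979)/1.131958 = 0.38149.
Radicand: p̂(1−p̂)/n + z²/(4n²) = 0.005658653 + 0.000804622 = 0.006463275.
Half-width = z·√(radicand)/denom = 2.326·0.080394/1.131958 = 0.16520.
Interval: 0.38149 ± 0.16520 → (0.2163, 0.5467).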